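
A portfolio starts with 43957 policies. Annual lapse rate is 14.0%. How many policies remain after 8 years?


remaining = initial * (1 - lapse)^years
= 43957 * (1 - 0.14)^8
= 43957 * 0.299218
= 13152.7224


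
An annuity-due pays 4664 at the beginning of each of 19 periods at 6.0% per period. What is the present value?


PV_due = PMT * (1-(1+i)^(-n))/i * (1+i)
PV_immediate = 52041.4553
PV_due = 52041.4553 * 1.06
= 55163.9426


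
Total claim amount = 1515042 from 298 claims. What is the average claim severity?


severity = total / number
= 1515042 / 298
= 5084.0336


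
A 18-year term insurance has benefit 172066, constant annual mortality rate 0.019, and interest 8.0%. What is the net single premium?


NSP = benefit * sum_{k=0}^{n-1} k_p_x * q * v^(k+1)
With constant q=0.019, v=0.925926
Sum = 0.157915
NSP = 172066 * 0.157915
= 27171.7959


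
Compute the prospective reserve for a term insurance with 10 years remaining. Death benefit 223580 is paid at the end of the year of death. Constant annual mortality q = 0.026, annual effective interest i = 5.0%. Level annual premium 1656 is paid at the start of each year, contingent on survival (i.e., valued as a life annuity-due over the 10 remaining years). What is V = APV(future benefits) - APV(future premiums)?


v = 1/(1+i) = 0.952381
APV(future benefits) per unit = sum_{k=0}^{9} k_p_x * q * v^(k+1) = 0.180723
APV(future benefits) = 223580 * 0.180723 = 40406.0041
Life annuity-due factor ä_{x:10} = sum_{k=0}^{9} k_p_x * v^k = 7.298421
APV(future premiums) = 1656 * 7.298421 = 12086.1849
V = 40406.0041 - 12086.1849
= 28319.8192


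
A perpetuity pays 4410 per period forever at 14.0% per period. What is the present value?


PV = PMT / i
= 4410 / 0.14
= 31500.0


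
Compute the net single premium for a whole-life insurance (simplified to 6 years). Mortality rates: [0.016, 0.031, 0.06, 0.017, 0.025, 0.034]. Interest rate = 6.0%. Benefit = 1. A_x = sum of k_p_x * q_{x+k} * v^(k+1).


v = 0.943396
Year 0: k_p_x=1.0, q=0.016, term=0.015094
Year 1: k_p_x=0.984, q=0.031, term=0.027148
Year 2: k_p_x=0.953496, q=0.06, term=0.048034
Year 3: k_p_x=0.896286, q=0.017, term=0.012069
Year 4: k_p_x=0.881049, q=0.025, term=0.016459
Year 5: k_p_x=0.859023, q=0.034, term=0.02059
A_x = 0.1394


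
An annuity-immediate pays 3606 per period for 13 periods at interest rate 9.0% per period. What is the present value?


PV = PMT * (1 - (1+i)^(-n)) / i
= 3606 * (1 - (1+0.09)^(-13)) / 0.09
= 3606 * (1 - 0.326179) / 0.09
= 3606 * 7.486904
= 26997.7755


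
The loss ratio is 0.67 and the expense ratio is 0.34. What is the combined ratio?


Combined ratio = loss ratio + expense ratio
= 0.67 + 0.34
= 1.01


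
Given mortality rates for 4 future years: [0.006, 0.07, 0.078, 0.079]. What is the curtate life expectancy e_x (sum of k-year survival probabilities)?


e_x = sum_{k=1}^{n} k_p_x
k_p_x values:
  1_p_x = 0.994
  2_p_x = 0.92442
  3_p_x = 0.852315
  4_p_x = 0.784982
e_x = 3.5557


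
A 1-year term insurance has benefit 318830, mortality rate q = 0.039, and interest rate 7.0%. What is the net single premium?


NSP = benefit * q * v
v = 1/(1+i) = 0.934579
NSP = 318830 * 0.039 * 0.934579
= 11620.9065


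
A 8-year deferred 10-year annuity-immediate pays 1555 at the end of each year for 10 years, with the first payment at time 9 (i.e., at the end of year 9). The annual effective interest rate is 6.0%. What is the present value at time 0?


PV at time 8 of the 10-year annuity-immediate:
a_n = 1555 * (1-(1+0.06)^(-10))/0.06 = 11444.9354
Discount back 8 years to time 0:
PV = 11444.9354 * (1+0.06)^(-8)
= 11444.9354 * 0.627412
= 7180.694


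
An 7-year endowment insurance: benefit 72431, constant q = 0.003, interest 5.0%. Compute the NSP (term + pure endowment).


Term component = 1246.8081
Pure endowment = 7_p_x * v^7 * benefit = 0.979188 * 0.710681 * 72431 = 50404.0572
NSP = 51650.8653


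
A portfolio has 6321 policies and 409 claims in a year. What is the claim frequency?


frequency = claims / policies
= 409 / 6321
= 0.0647


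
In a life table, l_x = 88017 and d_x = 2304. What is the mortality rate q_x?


q_x = d_x / l_x
= 2304 / 88017
= 0.0262


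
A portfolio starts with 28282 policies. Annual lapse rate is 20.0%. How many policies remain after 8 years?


remaining = initial * (1 - lapse)^years
= 28282 * (1 - 0.2)^8
= 28282 * 0.167772
= 4744.9322


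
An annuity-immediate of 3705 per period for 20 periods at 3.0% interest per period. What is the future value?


FV = PMT * ((1+i)^n - 1) / i
= 3705 * ((1.03)^20 - 1) / 0.03
= 3705 * (1.806111 - 1) / 0.03
= 99554.7375


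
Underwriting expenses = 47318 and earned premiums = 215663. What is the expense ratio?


Expense ratio = expenses / premiums
= 47318 / 215663
= 0.2194


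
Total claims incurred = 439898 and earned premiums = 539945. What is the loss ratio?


Loss ratio = claims / premiums
= 439898 / 539945
= 0.8147


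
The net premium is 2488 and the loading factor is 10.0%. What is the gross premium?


Gross = net * (1 + loading)
= 2488 * (1 + 0.1)
= 2488 * 1.1
= 2736.8


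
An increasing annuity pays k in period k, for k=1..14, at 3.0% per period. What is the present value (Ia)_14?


(Ia)_n = sum_{k=1}^{n} k * v^k, v = 1/(1+i)
v = 0.970874
Sum computed term by term:
(Ia)_14 = 79.3102


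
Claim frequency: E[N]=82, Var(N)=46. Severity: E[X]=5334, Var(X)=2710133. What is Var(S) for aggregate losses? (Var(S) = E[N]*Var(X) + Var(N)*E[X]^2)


Var(S) = E[N]*Var(X) + Var(N)*E[X]^2
= 82*2710133 + 46*5334^2
= 222230906 + 1308771576
= 1.5310e+09


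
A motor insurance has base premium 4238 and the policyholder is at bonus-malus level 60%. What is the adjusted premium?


adjusted = base * BM_level / 100
= 4238 * 60 / 100
= 4238 * 0.6
= 2542.8


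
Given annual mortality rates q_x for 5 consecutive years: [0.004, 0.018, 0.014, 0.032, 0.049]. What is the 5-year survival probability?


p_k = 1 - q_k for each year
Survival = product of (1 - q_k)
= 0.996 * 0.982 * 0.986 * 0.968 * 0.951
= 0.8878


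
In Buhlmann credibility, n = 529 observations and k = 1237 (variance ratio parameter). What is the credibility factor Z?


Z = n / (n + k)
= 529 / (529 + 1237)
= 529 / 1766
= 0.2995


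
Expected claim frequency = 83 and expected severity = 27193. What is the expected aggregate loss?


E[S] = E[N] * E[X]
= 83 * 27193
= 2.2570e+06


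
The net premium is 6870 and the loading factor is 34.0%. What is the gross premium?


Gross = net * (1 + loading)
= 6870 * (1 + 0.34)
= 6870 * 1.34
= 9205.8


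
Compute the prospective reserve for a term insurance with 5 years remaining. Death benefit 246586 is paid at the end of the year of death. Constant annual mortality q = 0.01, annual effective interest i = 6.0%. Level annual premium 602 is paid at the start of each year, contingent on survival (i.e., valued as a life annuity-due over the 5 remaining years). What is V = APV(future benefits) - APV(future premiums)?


v = 1/(1+i) = 0.943396
APV(future benefits) per unit = sum_{k=0}^{4} k_p_x * q * v^(k+1) = 0.041338
APV(future benefits) = 246586 * 0.041338 = 10193.3338
Life annuity-due factor ä_{x:5} = sum_{k=0}^{4} k_p_x * v^k = 4.381812
APV(future premiums) = 602 * 4.381812 = 2637.8505
V = 10193.3338 - 2637.8505
= 7555.4832


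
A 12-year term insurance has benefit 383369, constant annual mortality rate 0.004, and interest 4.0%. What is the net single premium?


NSP = benefit * sum_{k=0}^{n-1} k_p_x * q * v^(k+1)
With constant q=0.004, v=0.961538
Sum = 0.036794
NSP = 383369 * 0.036794
= 14105.6354


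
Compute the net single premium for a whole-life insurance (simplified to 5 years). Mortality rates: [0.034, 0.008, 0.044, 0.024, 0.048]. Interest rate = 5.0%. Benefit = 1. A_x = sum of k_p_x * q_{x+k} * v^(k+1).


v = 0.952381
Year 0: k_p_x=1.0, q=0.034, term=0.032381
Year 1: k_p_x=0.966, q=0.008, term=0.00701
Year 2: k_p_x=0.958272, q=0.044, term=0.036423
Year 3: k_p_x=0.916108, q=0.024, term=0.018088
Year 4: k_p_x=0.894121, q=0.048, term=0.033627
A_x = 0.1275


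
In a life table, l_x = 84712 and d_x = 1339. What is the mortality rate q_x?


q_x = d_x / l_x
= 1339 / 84712
= 0.0158


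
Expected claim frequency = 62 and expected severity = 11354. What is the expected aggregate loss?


E[S] = E[N] * E[X]
= 62 * 11354
= 703948


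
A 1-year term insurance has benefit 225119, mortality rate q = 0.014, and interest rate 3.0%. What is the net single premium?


NSP = benefit * q * v
v = 1/(1+i) = 0.970874
NSP = 225119 * 0.014 * 0.970874
= 3059.8699


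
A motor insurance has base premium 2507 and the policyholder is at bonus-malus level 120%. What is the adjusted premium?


adjusted = base * BM_level / 100
= 2507 * 120 / 100
= 2507 * 1.2
= 3008.4


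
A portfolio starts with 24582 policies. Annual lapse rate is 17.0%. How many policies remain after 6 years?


remaining = initial * (1 - lapse)^years
= 24582 * (1 - 0.17)^6
= 24582 * 0.32694
= 8036.8483


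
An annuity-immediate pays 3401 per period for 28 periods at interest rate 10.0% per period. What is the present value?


PV = PMT * (1 - (1+i)^(-n)) / i
= 3401 * (1 - (1+0.1)^(-28)) / 0.1
= 3401 * (1 - 0.069343) / 0.1
= 3401 * 9.306567
= 31651.6327


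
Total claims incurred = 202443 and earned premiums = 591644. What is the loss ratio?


Loss ratio = claims / premiums
= 202443 / 591644
= 0.3422


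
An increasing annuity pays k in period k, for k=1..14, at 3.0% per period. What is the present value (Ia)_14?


(Ia)_n = sum_{k=1}^{n} k * v^k, v = 1/(1+i)
v = 0.970874
Sum computed term by term:
(Ia)_14 = 79.3102


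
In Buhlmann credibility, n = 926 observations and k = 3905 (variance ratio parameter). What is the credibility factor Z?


Z = n / (n + k)
= 926 / (926 + 3905)
= 926 / 4831
= 0.1917


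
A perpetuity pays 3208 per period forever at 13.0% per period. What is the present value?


PV = PMT / i
= 3208 / 0.13
= 24676.9231


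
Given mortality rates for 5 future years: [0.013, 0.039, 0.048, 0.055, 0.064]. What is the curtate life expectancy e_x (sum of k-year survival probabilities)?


e_x = sum_{k=1}^{n} k_p_x
k_p_x values:
  1_p_x = 0.987
  2_p_x = 0.948507
  3_p_x = 0.902979
  4_p_x = 0.853315
  5_p_x = 0.798703
e_x = 4.4905


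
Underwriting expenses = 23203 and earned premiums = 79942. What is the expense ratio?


Expense ratio = expenses / premiums
= 23203 / 79942
= 0.2902


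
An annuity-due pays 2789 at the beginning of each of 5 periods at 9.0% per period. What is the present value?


PV_due = PMT * (1-(1+i)^(-n))/i * (1+i)
PV_immediate = 10848.2374
PV_due = 10848.2374 * 1.09
= 11824.5787


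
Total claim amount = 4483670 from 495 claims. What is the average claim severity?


severity = total / number
= 4483670 / 495
= 9057.9192


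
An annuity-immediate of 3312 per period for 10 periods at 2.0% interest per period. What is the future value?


FV = PMT * ((1+i)^n - 1) / i
= 3312 * ((1.02)^10 - 1) / 0.02
= 3312 * (1.218994 - 1) / 0.02
= 36265.476


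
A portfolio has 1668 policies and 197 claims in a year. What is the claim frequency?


frequency = claims / policies
= 197 / 1668
= 0.1181


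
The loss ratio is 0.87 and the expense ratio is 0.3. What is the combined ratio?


Combined ratio = loss ratio + expense ratio
= 0.87 + 0.3
= 1.17


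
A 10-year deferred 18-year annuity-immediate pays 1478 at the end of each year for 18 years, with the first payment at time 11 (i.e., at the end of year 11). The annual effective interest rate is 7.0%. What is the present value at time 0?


PV at time 10 of the 18-year annuity-immediate:
a_n = 1478 * (1-(1+0.07)^(-18))/0.07 = 14867.3305
Discount back 10 years to time 0:
PV = 14867.3305 * (1+0.07)^(-10)
= 14867.3305 * 0.508349
= 7557.7969


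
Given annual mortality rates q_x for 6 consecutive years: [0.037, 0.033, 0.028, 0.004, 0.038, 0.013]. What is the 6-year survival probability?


p_k = 1 - q_k for each year
Survival = product of (1 - q_k)
= 0.963 * 0.967 * 0.972 * 0.996 * 0.962 * 0.987
= 0.856


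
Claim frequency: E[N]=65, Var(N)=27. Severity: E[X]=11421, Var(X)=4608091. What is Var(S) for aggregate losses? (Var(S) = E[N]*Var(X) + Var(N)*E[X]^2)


Var(S) = E[N]*Var(X) + Var(N)*E[X]^2
= 65*4608091 + 27*11421^2
= 299525915 + 3521859507
= 3.8214e+09


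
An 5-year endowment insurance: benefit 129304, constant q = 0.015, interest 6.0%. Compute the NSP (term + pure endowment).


Term component = 7942.6247
Pure endowment = 5_p_x * v^5 * benefit = 0.927217 * 0.747258 * 129304 = 89590.8766
NSP = 97533.5013


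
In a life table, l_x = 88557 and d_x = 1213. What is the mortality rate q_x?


q_x = d_x / l_x
= 1213 / 88557
= 0.0137


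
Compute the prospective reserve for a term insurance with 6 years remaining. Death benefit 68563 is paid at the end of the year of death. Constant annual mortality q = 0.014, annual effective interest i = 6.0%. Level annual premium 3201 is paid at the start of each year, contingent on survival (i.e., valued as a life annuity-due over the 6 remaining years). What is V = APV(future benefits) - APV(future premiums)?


v = 1/(1+i) = 0.943396
APV(future benefits) per unit = sum_{k=0}^{5} k_p_x * q * v^(k+1) = 0.066637
APV(future benefits) = 68563 * 0.066637 = 4568.8028
Life annuity-due factor ä_{x:6} = sum_{k=0}^{5} k_p_x * v^k = 5.04534
APV(future premiums) = 3201 * 5.04534 = 16150.1332
V = 4568.8028 - 16150.1332
= -11581.3303


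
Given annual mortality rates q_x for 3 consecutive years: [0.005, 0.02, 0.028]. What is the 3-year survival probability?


p_k = 1 - q_k for each year
Survival = product of (1 - q_k)
= 0.995 * 0.98 * 0.972
= 0.9478


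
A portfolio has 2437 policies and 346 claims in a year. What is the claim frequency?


frequency = claims / policies
= 346 / 2437
= 0.142


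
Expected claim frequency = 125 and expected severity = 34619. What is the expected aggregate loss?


E[S] = E[N] * E[X]
= 125 * 34619
= 4.3274e+06


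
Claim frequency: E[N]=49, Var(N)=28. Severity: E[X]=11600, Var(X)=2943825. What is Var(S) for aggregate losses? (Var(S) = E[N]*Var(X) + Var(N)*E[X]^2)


Var(S) = E[N]*Var(X) + Var(N)*E[X]^2
= 49*2943825 + 28*11600^2
= 144247425 + 3767680000
= 3.9119e+09


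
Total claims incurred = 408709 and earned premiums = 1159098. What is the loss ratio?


Loss ratio = claims / premiums
= 408709 / 1159098
= 0.3526


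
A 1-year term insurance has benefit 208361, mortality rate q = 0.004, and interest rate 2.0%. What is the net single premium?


NSP = benefit * q * v
v = 1/(1+i) = 0.980392
NSP = 208361 * 0.004 * 0.980392
= 817.102


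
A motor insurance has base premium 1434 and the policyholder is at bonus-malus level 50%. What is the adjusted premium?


adjusted = base * BM_level / 100
= 1434 * 50 / 100
= 1434 * 0.5
= 717.0


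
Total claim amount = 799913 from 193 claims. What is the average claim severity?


severity = total / number
= 799913 / 193
= 4144.6269


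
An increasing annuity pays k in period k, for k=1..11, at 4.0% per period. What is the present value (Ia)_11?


(Ia)_n = sum_{k=1}^{n} k * v^k, v = 1/(1+i)
v = 0.961538
Sum computed term by term:
(Ia)_11 = 49.1376


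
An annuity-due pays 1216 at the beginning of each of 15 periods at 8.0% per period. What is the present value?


PV_due = PMT * (1-(1+i)^(-n))/i * (1+i)
PV_immediate = 10408.3261
PV_due = 10408.3261 * 1.08
= 11240.9922


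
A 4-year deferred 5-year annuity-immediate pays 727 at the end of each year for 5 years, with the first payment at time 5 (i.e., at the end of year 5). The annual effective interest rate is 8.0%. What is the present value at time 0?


PV at time 4 of the 5-year annuity-immediate:
a_n = 727 * (1-(1+0.08)^(-5))/0.08 = 2902.7002
Discount back 4 years to time 0:
PV = 2902.7002 * (1+0.08)^(-4)
= 2902.7002 * 0.73503
= 2133.5713


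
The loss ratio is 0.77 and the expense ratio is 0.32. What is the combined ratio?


Combined ratio = loss ratio + expense ratio
= 0.77 + 0.32
= 1.09


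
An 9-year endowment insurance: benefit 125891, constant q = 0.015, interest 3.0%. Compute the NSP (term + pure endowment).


Term component = 13892.2403
Pure endowment = 9_p_x * v^9 * benefit = 0.872823 * 0.766417 * 125891 = 84214.2791
NSP = 98106.5194


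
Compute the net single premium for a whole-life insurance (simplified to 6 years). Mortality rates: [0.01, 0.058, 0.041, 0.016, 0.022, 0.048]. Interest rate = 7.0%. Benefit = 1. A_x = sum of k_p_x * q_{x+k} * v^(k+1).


v = 0.934579
Year 0: k_p_x=1.0, q=0.01, term=0.009346
Year 1: k_p_x=0.99, q=0.058, term=0.050153
Year 2: k_p_x=0.93258, q=0.041, term=0.031212
Year 3: k_p_x=0.894344, q=0.016, term=0.010917
Year 4: k_p_x=0.880035, q=0.022, term=0.013804
Year 5: k_p_x=0.860674, q=0.048, term=0.027528
A_x = 0.143


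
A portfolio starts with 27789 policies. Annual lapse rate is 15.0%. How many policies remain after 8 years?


remaining = initial * (1 - lapse)^years
= 27789 * (1 - 0.15)^8
= 27789 * 0.272491
= 7572.2392


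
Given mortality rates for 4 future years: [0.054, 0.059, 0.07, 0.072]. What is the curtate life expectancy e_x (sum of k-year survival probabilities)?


e_x = sum_{k=1}^{n} k_p_x
k_p_x values:
  1_p_x = 0.946
  2_p_x = 0.890186
  3_p_x = 0.827873
  4_p_x = 0.768266
e_x = 3.4323


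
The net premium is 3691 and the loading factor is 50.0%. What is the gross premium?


Gross = net * (1 + loading)
= 3691 * (1 + 0.5)
= 3691 * 1.5
= 5536.5


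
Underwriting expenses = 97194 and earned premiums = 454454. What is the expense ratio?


Expense ratio = expenses / premiums
= 97194 / 454454
= 0.2139


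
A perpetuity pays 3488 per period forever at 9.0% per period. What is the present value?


PV = PMT / i
= 3488 / 0.09
= 38755.5556


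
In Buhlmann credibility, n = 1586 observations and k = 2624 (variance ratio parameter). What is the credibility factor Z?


Z = n / (n + k)
= 1586 / (1586 + 2624)
= 1586 / 4210
= 0.3767


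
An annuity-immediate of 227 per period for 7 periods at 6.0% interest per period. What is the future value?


FV = PMT * ((1+i)^n - 1) / i
= 227 * ((1.06)^7 - 1) / 0.06
= 227 * (1.50363 - 1) / 0.06
= 1905.4011


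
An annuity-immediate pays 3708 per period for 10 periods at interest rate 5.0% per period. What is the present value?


PV = PMT * (1 - (1+i)^(-n)) / i
= 3708 * (1 - (1+0.05)^(-10)) / 0.05
= 3708 * (1 - 0.613913) / 0.05
= 3708 * 7.721735
= 28632.1931


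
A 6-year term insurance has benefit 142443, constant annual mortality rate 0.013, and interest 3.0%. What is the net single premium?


NSP = benefit * sum_{k=0}^{n-1} k_p_x * q * v^(k+1)
With constant q=0.013, v=0.970874
Sum = 0.068251
NSP = 142443 * 0.068251
= 9721.8611


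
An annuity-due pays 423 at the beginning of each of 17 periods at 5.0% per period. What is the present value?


PV_due = PMT * (1-(1+i)^(-n))/i * (1+i)
PV_immediate = 4768.93
PV_due = 4768.93 * 1.05
= 5007.3765


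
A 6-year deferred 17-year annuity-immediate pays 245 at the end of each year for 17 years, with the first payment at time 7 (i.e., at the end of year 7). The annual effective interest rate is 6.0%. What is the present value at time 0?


PV at time 6 of the 17-year annuity-immediate:
a_n = 245 * (1-(1+0.06)^(-17))/0.06 = 2566.9286
Discount back 6 years to time 0:
PV = 2566.9286 * (1+0.06)^(-6)
= 2566.9286 * 0.704961
= 1809.5834


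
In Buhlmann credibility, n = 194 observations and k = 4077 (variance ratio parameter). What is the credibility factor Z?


Z = n / (n + k)
= 194 / (194 + 4077)
= 194 / 4271
= 0.0454


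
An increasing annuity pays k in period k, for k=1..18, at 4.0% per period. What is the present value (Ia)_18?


(Ia)_n = sum_{k=1}^{n} k * v^k, v = 1/(1+i)
v = 0.961538
Sum computed term by term:
(Ia)_18 = 107.0091


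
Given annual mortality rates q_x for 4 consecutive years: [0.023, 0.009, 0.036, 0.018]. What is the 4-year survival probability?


p_k = 1 - q_k for each year
Survival = product of (1 - q_k)
= 0.977 * 0.991 * 0.964 * 0.982
= 0.9166


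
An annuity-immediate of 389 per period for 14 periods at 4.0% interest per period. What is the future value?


FV = PMT * ((1+i)^n - 1) / i
= 389 * ((1.04)^14 - 1) / 0.04
= 389 * (1.731676 - 1) / 0.04
= 7115.5535


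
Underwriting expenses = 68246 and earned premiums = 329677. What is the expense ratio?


Expense ratio = expenses / premiums
= 68246 / 329677
= 0.207


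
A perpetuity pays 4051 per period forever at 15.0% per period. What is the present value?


PV = PMT / i
= 4051 / 0.15
= 27006.6667


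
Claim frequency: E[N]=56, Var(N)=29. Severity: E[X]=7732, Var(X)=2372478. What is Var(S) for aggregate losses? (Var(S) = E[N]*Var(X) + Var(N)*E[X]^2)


Var(S) = E[N]*Var(X) + Var(N)*E[X]^2
= 56*2372478 + 29*7732^2
= 132858768 + 1733730896
= 1.8666e+09


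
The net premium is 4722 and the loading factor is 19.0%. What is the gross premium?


Gross = net * (1 + loading)
= 4722 * (1 + 0.19)
= 4722 * 1.19
= 5619.18


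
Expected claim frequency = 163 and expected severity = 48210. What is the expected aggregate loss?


E[S] = E[N] * E[X]
= 163 * 48210
= 7.8582e+06


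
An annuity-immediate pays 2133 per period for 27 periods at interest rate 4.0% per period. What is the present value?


PV = PMT * (1 - (1+i)^(-n)) / i
= 2133 * (1 - (1+0.04)^(-27)) / 0.04
= 2133 * (1 - 0.346817) / 0.04
= 2133 * 16.329586
= 34831.0064


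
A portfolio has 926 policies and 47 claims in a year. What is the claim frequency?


frequency = claims / policies
= 47 / 926
= 0.0508


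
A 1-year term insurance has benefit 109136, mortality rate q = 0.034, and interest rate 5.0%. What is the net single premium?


NSP = benefit * q * v
v = 1/(1+i) = 0.952381
NSP = 109136 * 0.034 * 0.952381
= 3533.9276


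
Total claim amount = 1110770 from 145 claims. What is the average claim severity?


severity = total / number
= 1110770 / 145
= 7660.4828


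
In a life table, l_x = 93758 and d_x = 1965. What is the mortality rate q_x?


q_x = d_x / l_x
= 1965 / 93758
= 0.021


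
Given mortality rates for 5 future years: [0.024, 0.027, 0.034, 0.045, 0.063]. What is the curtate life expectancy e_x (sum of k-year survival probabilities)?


e_x = sum_{k=1}^{n} k_p_x
k_p_x values:
  1_p_x = 0.976
  2_p_x = 0.949648
  3_p_x = 0.91736
  4_p_x = 0.876079
  5_p_x = 0.820886
e_x = 4.54


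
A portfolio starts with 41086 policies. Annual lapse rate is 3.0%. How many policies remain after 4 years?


remaining = initial * (1 - lapse)^years
= 41086 * (1 - 0.03)^4
= 41086 * 0.885293
= 36373.1404


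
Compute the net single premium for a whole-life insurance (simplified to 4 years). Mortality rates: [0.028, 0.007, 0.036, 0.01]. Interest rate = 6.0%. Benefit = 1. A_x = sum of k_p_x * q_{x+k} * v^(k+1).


v = 0.943396
Year 0: k_p_x=1.0, q=0.028, term=0.026415
Year 1: k_p_x=0.972, q=0.007, term=0.006056
Year 2: k_p_x=0.965196, q=0.036, term=0.029174
Year 3: k_p_x=0.930449, q=0.01, term=0.00737
A_x = 0.069


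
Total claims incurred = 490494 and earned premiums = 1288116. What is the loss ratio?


Loss ratio = claims / premiums
= 490494 / 1288116
= 0.3808


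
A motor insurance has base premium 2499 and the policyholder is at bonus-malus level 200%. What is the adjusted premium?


adjusted = base * BM_level / 100
= 2499 * 200 / 100
= 2499 * 2.0
= 4998.0


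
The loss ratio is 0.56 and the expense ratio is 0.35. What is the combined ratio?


Combined ratio = loss ratio + expense ratio
= 0.56 + 0.35
= 0.91


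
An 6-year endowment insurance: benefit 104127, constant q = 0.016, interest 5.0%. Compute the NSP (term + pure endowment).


Term component = 8143.7718
Pure endowment = 6_p_x * v^6 * benefit = 0.907759 * 0.746215 * 104127 = 70533.9413
NSP = 78677.7131


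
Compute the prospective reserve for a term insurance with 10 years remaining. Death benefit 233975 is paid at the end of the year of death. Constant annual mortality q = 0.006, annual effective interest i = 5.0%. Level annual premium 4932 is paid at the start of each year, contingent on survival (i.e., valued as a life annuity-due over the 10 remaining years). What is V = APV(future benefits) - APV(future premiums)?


v = 1/(1+i) = 0.952381
APV(future benefits) per unit = sum_{k=0}^{9} k_p_x * q * v^(k+1) = 0.045208
APV(future benefits) = 233975 * 0.045208 = 10577.5773
Life annuity-due factor ä_{x:10} = sum_{k=0}^{9} k_p_x * v^k = 7.911427
APV(future premiums) = 4932 * 7.911427 = 39019.1557
V = 10577.5773 - 39019.1557
= -28441.5784


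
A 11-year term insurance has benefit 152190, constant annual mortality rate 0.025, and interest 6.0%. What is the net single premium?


NSP = benefit * sum_{k=0}^{n-1} k_p_x * q * v^(k+1)
With constant q=0.025, v=0.943396
Sum = 0.176842
NSP = 152190 * 0.176842
= 26913.6045


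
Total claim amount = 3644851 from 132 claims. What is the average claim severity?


severity = total / number
= 3644851 / 132
= 27612.5076


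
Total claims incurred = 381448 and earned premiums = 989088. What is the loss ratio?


Loss ratio = claims / premiums
= 381448 / 989088
= 0.3857


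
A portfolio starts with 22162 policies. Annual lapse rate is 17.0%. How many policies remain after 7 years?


remaining = initial * (1 - lapse)^years
= 22162 * (1 - 0.17)^7
= 22162 * 0.271361
= 6013.8916


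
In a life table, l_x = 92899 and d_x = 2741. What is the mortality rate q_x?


q_x = d_x / l_x
= 2741 / 92899
= 0.0295


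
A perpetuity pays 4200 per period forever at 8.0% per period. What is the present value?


PV = PMT / i
= 4200 / 0.08
= 52500.0


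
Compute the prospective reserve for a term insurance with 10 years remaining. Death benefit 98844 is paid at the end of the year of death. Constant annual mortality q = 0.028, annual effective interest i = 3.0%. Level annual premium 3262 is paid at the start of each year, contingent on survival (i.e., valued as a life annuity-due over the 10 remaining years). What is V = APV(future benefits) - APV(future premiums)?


v = 1/(1+i) = 0.970874
APV(future benefits) per unit = sum_{k=0}^{9} k_p_x * q * v^(k+1) = 0.21235
APV(future benefits) = 98844 * 0.21235 = 20989.5291
Life annuity-due factor ä_{x:10} = sum_{k=0}^{9} k_p_x * v^k = 7.811449
APV(future premiums) = 3262 * 7.811449 = 25480.9452
V = 20989.5291 - 25480.9452
= -4491.4161


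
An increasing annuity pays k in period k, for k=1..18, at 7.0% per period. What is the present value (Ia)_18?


(Ia)_n = sum_{k=1}^{n} k * v^k, v = 1/(1+i)
v = 0.934579
Sum computed term by term:
(Ia)_18 = 77.681


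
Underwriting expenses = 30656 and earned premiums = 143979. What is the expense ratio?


Expense ratio = expenses / premiums
= 30656 / 143979
= 0.2129


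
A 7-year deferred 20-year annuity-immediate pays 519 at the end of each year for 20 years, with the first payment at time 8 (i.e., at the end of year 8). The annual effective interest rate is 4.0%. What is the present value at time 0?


PV at time 7 of the 20-year annuity-immediate:
a_n = 519 * (1-(1+0.04)^(-20))/0.04 = 7053.3794
Discount back 7 years to time 0:
PV = 7053.3794 * (1+0.04)^(-7)
= 7053.3794 * 0.759918
= 5359.9886


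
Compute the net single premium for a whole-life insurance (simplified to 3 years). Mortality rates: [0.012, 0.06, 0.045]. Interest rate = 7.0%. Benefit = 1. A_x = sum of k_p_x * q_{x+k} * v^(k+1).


v = 0.934579
Year 0: k_p_x=1.0, q=0.012, term=0.011215
Year 1: k_p_x=0.988, q=0.06, term=0.051777
Year 2: k_p_x=0.92872, q=0.045, term=0.034115
A_x = 0.0971


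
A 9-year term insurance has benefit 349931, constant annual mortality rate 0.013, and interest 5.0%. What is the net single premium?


NSP = benefit * sum_{k=0}^{n-1} k_p_x * q * v^(k+1)
With constant q=0.013, v=0.952381
Sum = 0.088112
NSP = 349931 * 0.088112
= 30833.1845


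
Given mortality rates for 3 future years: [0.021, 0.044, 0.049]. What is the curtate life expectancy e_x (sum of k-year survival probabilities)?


e_x = sum_{k=1}^{n} k_p_x
k_p_x values:
  1_p_x = 0.979
  2_p_x = 0.935924
  3_p_x = 0.890064
e_x = 2.805


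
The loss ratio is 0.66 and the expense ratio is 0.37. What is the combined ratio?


Combined ratio = loss ratio + expense ratio
= 0.66 + 0.37
= 1.03


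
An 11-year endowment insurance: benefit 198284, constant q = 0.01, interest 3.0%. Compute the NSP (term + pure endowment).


Term component = 17507.9119
Pure endowment = 11_p_x * v^11 * benefit = 0.895338 * 0.722421 * 198284 = 128252.3526
NSP = 145760.2644


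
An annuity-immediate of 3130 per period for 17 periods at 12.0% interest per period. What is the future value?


FV = PMT * ((1+i)^n - 1) / i
= 3130 * ((1.12)^17 - 1) / 0.12
= 3130 * (6.866041 - 1) / 0.12
= 153005.8998


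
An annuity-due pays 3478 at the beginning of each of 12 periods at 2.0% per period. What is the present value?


PV_due = PMT * (1-(1+i)^(-n))/i * (1+i)
PV_immediate = 36781.0368
PV_due = 36781.0368 * 1.02
= 37516.6575


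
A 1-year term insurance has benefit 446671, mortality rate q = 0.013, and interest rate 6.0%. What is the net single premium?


NSP = benefit * q * v
v = 1/(1+i) = 0.943396
NSP = 446671 * 0.013 * 0.943396
= 5478.0406


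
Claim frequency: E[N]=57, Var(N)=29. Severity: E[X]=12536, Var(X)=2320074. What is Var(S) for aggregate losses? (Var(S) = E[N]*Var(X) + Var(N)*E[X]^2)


Var(S) = E[N]*Var(X) + Var(N)*E[X]^2
= 57*2320074 + 29*12536^2
= 132244218 + 4557387584
= 4.6896e+09


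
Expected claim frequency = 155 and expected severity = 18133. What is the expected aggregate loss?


E[S] = E[N] * E[X]
= 155 * 18133
= 2.8106e+06


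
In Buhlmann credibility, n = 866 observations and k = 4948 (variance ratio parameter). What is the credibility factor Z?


Z = n / (n + k)
= 866 / (866 + 4948)
= 866 / 5814
= 0.149


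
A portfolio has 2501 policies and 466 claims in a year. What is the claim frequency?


frequency = claims / policies
= 466 / 2501
= 0.1863


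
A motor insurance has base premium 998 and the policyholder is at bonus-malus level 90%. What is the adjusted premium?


adjusted = base * BM_level / 100
= 998 * 90 / 100
= 998 * 0.9
= 898.2


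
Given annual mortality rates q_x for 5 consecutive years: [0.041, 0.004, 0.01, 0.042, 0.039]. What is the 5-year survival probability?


p_k = 1 - q_k for each year
Survival = product of (1 - q_k)
= 0.959 * 0.996 * 0.99 * 0.958 * 0.961
= 0.8706


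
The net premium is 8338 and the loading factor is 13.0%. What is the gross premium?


Gross = net * (1 + loading)
= 8338 * (1 + 0.13)
= 8338 * 1.13
= 9421.94


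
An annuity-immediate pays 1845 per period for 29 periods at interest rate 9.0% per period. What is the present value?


PV = PMT * (1 - (1+i)^(-n)) / i
= 1845 * (1 - (1+0.09)^(-29)) / 0.09
= 1845 * (1 - 0.082155) / 0.09
= 1845 * 10.198283
= 18815.832


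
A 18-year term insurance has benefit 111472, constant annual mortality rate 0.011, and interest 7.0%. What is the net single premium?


NSP = benefit * sum_{k=0}^{n-1} k_p_x * q * v^(k+1)
With constant q=0.011, v=0.934579
Sum = 0.102877
NSP = 111472 * 0.102877
= 11467.897


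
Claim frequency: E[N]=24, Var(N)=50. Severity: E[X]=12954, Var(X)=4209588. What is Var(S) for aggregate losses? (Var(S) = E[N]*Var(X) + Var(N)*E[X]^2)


Var(S) = E[N]*Var(X) + Var(N)*E[X]^2
= 24*4209588 + 50*12954^2
= 101030112 + 8390305800
= 8.4913e+09


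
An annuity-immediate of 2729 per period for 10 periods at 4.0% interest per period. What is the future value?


FV = PMT * ((1+i)^n - 1) / i
= 2729 * ((1.04)^10 - 1) / 0.04
= 2729 * (1.480244 - 1) / 0.04
= 32764.6663


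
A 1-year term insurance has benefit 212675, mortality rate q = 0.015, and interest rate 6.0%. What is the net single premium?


NSP = benefit * q * v
v = 1/(1+i) = 0.943396
NSP = 212675 * 0.015 * 0.943396
= 3009.5519


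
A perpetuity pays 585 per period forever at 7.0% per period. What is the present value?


PV = PMT / i
= 585 / 0.07
= 8357.1429


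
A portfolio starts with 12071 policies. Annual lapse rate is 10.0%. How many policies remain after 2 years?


remaining = initial * (1 - lapse)^years
= 12071 * (1 - 0.1)^2
= 12071 * 0.81
= 9777.51


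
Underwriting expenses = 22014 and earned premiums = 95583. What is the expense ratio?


Expense ratio = expenses / premiums
= 22014 / 95583
= 0.2303


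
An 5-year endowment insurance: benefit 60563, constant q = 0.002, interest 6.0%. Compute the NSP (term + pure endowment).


Term component = 508.3083
Pure endowment = 5_p_x * v^5 * benefit = 0.99004 * 0.747258 * 60563 = 44805.4414
NSP = 45313.7497


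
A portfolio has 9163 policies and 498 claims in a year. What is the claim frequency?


frequency = claims / policies
= 498 / 9163
= 0.0543


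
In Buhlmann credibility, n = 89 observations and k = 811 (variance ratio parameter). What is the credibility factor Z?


Z = n / (n + k)
= 89 / (89 + 811)
= 89 / 900
= 0.0989


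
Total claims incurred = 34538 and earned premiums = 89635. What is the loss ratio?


Loss ratio = claims / premiums
= 34538 / 89635
= 0.3853


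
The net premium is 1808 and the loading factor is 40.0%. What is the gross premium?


Gross = net * (1 + loading)
= 1808 * (1 + 0.4)
= 1808 * 1.4
= 2531.2


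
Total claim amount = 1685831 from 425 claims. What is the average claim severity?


severity = total / number
= 1685831 / 425
= 3966.6612


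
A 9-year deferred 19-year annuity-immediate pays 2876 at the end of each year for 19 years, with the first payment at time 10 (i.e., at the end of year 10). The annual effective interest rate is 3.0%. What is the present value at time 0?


PV at time 9 of the 19-year annuity-immediate:
a_n = 2876 * (1-(1+0.03)^(-19))/0.03 = 41195.2462
Discount back 9 years to time 0:
PV = 41195.2462 * (1+0.03)^(-9)
= 41195.2462 * 0.766417
= 31572.726


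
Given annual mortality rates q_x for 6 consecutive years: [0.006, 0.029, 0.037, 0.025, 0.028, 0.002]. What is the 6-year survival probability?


p_k = 1 - q_k for each year
Survival = product of (1 - q_k)
= 0.994 * 0.971 * 0.963 * 0.975 * 0.972 * 0.998
= 0.8791


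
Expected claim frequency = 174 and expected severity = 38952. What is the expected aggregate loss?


E[S] = E[N] * E[X]
= 174 * 38952
= 6.7776e+06


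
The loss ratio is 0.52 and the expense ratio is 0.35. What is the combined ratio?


Combined ratio = loss ratio + expense ratio
= 0.52 + 0.35
= 0.87


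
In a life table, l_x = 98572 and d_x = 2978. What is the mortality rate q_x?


q_x = d_x / l_x
= 2978 / 98572
= 0.0302


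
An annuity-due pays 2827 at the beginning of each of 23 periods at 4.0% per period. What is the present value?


PV_due = PMT * (1-(1+i)^(-n))/i * (1+i)
PV_immediate = 42000.2914
PV_due = 42000.2914 * 1.04
= 43680.303


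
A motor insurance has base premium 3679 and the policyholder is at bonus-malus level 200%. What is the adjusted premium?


adjusted = base * BM_level / 100
= 3679 * 200 / 100
= 3679 * 2.0
= 7358.0


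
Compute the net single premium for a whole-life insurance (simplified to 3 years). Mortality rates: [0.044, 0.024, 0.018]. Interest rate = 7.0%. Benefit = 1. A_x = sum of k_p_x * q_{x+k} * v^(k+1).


v = 0.934579
Year 0: k_p_x=1.0, q=0.044, term=0.041121
Year 1: k_p_x=0.956, q=0.024, term=0.02004
Year 2: k_p_x=0.933056, q=0.018, term=0.01371
A_x = 0.0749


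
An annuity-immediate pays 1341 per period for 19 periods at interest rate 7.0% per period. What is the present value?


PV = PMT * (1 - (1+i)^(-n)) / i
= 1341 * (1 - (1+0.07)^(-19)) / 0.07
= 1341 * (1 - 0.276508) / 0.07
= 1341 * 10.335595
= 13860.0332


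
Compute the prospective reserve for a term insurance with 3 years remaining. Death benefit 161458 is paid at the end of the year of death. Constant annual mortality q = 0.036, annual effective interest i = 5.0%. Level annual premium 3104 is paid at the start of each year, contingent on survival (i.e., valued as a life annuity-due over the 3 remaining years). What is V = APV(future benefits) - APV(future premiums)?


v = 1/(1+i) = 0.952381
APV(future benefits) per unit = sum_{k=0}^{2} k_p_x * q * v^(k+1) = 0.094663
APV(future benefits) = 161458 * 0.094663 = 15284.043
Life annuity-due factor ä_{x:3} = sum_{k=0}^{2} k_p_x * v^k = 2.760994
APV(future premiums) = 3104 * 2.760994 = 8570.1257
V = 15284.043 - 8570.1257
= 6713.9173


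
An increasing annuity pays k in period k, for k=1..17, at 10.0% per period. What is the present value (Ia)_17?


(Ia)_n = sum_{k=1}^{n} k * v^k, v = 1/(1+i)
v = 0.909091
Sum computed term by term:
(Ia)_17 = 54.6035


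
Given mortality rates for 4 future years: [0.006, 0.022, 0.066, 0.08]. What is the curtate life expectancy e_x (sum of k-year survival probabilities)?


e_x = sum_{k=1}^{n} k_p_x
k_p_x values:
  1_p_x = 0.994
  2_p_x = 0.972132
  3_p_x = 0.907971
  4_p_x = 0.835334
e_x = 3.7094


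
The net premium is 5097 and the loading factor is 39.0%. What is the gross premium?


Gross = net * (1 + loading)
= 5097 * (1 + 0.39)
= 5097 * 1.39
= 7084.83


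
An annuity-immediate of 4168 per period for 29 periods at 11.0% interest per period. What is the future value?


FV = PMT * ((1+i)^n - 1) / i
= 4168 * ((1.11)^29 - 1) / 0.11
= 4168 * (20.623691 - 1) / 0.11
= 743559.4768


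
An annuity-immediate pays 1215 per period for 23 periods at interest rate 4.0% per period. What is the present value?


PV = PMT * (1 - (1+i)^(-n)) / i
= 1215 * (1 - (1+0.04)^(-23)) / 0.04
= 1215 * (1 - 0.405726) / 0.04
= 1215 * 14.856842
= 18051.0626


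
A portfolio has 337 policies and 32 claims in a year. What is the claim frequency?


frequency = claims / policies
= 32 / 337
= 0.095


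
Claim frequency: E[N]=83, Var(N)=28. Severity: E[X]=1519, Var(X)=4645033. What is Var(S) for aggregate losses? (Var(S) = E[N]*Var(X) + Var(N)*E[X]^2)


Var(S) = E[N]*Var(X) + Var(N)*E[X]^2
= 83*4645033 + 28*1519^2
= 385537739 + 64606108
= 4.5014e+08


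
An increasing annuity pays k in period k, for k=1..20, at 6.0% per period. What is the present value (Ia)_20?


(Ia)_n = sum_{k=1}^{n} k * v^k, v = 1/(1+i)
v = 0.943396
Sum computed term by term:
(Ia)_20 = 98.7004


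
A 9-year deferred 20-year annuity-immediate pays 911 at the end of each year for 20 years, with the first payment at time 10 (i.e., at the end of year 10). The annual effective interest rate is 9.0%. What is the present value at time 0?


PV at time 9 of the 20-year annuity-immediate:
a_n = 911 * (1-(1+0.09)^(-20))/0.09 = 8316.1051
Discount back 9 years to time 0:
PV = 8316.1051 * (1+0.09)^(-9)
= 8316.1051 * 0.460428
= 3828.9658


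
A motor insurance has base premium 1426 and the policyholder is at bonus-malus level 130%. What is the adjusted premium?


adjusted = base * BM_level / 100
= 1426 * 130 / 100
= 1426 * 1.3
= 1853.8


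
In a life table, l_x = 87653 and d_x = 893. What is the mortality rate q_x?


q_x = d_x / l_x
= 893 / 87653
= 0.0102


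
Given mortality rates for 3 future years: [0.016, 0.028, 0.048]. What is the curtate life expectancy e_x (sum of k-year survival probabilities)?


e_x = sum_{k=1}^{n} k_p_x
k_p_x values:
  1_p_x = 0.984
  2_p_x = 0.956448
  3_p_x = 0.910538
e_x = 2.851


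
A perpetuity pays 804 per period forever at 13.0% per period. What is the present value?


PV = PMT / i
= 804 / 0.13
= 6184.6154


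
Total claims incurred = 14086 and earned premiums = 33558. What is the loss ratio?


Loss ratio = claims / premiums
= 14086 / 33558
= 0.4198


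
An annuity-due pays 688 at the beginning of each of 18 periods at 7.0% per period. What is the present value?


PV_due = PMT * (1-(1+i)^(-n))/i * (1+i)
PV_immediate = 6920.6518
PV_due = 6920.6518 * 1.07
= 7405.0974
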